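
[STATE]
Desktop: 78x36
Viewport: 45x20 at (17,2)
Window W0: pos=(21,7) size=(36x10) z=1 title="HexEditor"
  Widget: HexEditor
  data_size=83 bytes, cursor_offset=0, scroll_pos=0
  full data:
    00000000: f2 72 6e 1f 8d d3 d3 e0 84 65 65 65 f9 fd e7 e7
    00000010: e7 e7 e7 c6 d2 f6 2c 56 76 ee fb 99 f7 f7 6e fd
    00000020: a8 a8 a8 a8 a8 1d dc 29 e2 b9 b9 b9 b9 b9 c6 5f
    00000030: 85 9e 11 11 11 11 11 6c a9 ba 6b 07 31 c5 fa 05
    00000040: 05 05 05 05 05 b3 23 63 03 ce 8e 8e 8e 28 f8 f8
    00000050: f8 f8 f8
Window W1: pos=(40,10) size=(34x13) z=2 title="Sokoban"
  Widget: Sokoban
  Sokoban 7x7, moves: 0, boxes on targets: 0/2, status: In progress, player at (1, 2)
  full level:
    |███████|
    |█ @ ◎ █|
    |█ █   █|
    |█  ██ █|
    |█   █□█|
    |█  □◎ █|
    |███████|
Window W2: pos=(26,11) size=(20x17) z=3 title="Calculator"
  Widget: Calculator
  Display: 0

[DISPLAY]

                                             
                                             
                                             
                                             
                                             
    ┏━━━━━━━━━━━━━━━━━━━━━━━━━━━━━━━━━━┓     
    ┃ HexEditor                        ┃     
    ┠──────────────────────────────────┨     
    ┃00000000  F2 72 6e┏━━━━━━━━━━━━━━━━━━━━━
    ┃0000┏━━━━━━━━━━━━━━━━━━┓ban             
    ┃0000┃ Calculator       ┃────────────────
    ┃0000┠──────────────────┨██              
    ┃0000┃                 0┃ █              
    ┃0000┃┌───┬───┬───┬───┐ ┃ █              
    ┗━━━━┃│ 7 │ 8 │ 9 │ ÷ │ ┃ █              
         ┃├───┼───┼───┼───┤ ┃□█              
         ┃│ 4 │ 5 │ 6 │ × │ ┃ █              
         ┃├───┼───┼───┼───┤ ┃██              
         ┃│ 1 │ 2 │ 3 │ - │ ┃: 0  0/2        
         ┃├───┼───┼───┼───┤ ┃                


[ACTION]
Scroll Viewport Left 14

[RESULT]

                                             
                                             
                                             
                                             
                                             
                  ┏━━━━━━━━━━━━━━━━━━━━━━━━━━
                  ┃ HexEditor                
                  ┠──────────────────────────
                  ┃00000000  F2 72 6e┏━━━━━━━
                  ┃0000┏━━━━━━━━━━━━━━━━━━┓ba
                  ┃0000┃ Calculator       ┃──
                  ┃0000┠──────────────────┨██
                  ┃0000┃                 0┃ █
                  ┃0000┃┌───┬───┬───┬───┐ ┃ █
                  ┗━━━━┃│ 7 │ 8 │ 9 │ ÷ │ ┃ █
                       ┃├───┼───┼───┼───┤ ┃□█
                       ┃│ 4 │ 5 │ 6 │ × │ ┃ █
                       ┃├───┼───┼───┼───┤ ┃██
                       ┃│ 1 │ 2 │ 3 │ - │ ┃: 
                       ┃├───┼───┼───┼───┤ ┃  


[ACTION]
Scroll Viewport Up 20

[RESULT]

                                             
                                             
                                             
                                             
                                             
                                             
                                             
                  ┏━━━━━━━━━━━━━━━━━━━━━━━━━━
                  ┃ HexEditor                
                  ┠──────────────────────────
                  ┃00000000  F2 72 6e┏━━━━━━━
                  ┃0000┏━━━━━━━━━━━━━━━━━━┓ba
                  ┃0000┃ Calculator       ┃──
                  ┃0000┠──────────────────┨██
                  ┃0000┃                 0┃ █
                  ┃0000┃┌───┬───┬───┬───┐ ┃ █
                  ┗━━━━┃│ 7 │ 8 │ 9 │ ÷ │ ┃ █
                       ┃├───┼───┼───┼───┤ ┃□█
                       ┃│ 4 │ 5 │ 6 │ × │ ┃ █
                       ┃├───┼───┼───┼───┤ ┃██


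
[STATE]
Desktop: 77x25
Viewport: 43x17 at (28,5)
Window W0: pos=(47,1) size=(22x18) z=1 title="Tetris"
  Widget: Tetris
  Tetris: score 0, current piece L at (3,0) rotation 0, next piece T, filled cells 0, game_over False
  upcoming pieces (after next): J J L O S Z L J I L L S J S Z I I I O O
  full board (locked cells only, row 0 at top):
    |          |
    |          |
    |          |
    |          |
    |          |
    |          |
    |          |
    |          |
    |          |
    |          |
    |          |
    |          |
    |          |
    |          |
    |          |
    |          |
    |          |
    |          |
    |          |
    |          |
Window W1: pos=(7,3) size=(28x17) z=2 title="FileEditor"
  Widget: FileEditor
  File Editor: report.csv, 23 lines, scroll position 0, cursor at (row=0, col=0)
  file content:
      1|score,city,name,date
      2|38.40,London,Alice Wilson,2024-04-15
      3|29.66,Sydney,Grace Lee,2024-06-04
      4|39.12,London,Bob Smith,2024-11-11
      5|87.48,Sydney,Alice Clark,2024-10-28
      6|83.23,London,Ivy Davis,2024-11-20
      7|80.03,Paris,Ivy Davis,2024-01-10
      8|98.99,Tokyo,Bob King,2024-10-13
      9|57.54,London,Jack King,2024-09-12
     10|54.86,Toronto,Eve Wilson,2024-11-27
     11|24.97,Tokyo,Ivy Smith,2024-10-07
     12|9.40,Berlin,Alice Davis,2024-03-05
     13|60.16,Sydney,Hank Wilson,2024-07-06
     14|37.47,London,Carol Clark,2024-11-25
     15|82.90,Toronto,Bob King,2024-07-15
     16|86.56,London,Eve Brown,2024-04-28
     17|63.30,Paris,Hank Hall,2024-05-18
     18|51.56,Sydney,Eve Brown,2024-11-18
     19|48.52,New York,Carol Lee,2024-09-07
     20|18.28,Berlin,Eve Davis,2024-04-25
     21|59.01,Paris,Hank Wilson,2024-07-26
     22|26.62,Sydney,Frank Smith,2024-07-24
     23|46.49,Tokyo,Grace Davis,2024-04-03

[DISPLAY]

──────┨            ┃          │ ▒       ┃  
     ▲┃            ┃          │▒▒▒      ┃  
ilson█┃            ┃          │         ┃  
ee,20░┃            ┃          │         ┃  
th,20░┃            ┃          │         ┃  
lark,░┃            ┃          │Score:   ┃  
is,20░┃            ┃          │0        ┃  
s,202░┃            ┃          │         ┃  
,2024░┃            ┃          │         ┃  
ng,20░┃            ┃          │         ┃  
lson,░┃            ┃          │         ┃  
h,202░┃            ┃          │         ┃  
vis,2░┃            ┃          │         ┃  
lson,▼┃            ┗━━━━━━━━━━━━━━━━━━━━┛  
━━━━━━┛                                    
                                           
                                           


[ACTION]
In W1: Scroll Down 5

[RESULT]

──────┨            ┃          │ ▒       ┃  
is,20▲┃            ┃          │▒▒▒      ┃  
s,202░┃            ┃          │         ┃  
,2024░┃            ┃          │         ┃  
ng,20░┃            ┃          │         ┃  
lson,░┃            ┃          │Score:   ┃  
h,202░┃            ┃          │0        ┃  
vis,2█┃            ┃          │         ┃  
lson,░┃            ┃          │         ┃  
lark,░┃            ┃          │         ┃  
ng,20░┃            ┃          │         ┃  
wn,20░┃            ┃          │         ┃  
l,202░┃            ┃          │         ┃  
wn,20▼┃            ┗━━━━━━━━━━━━━━━━━━━━┛  
━━━━━━┛                                    
                                           
                                           


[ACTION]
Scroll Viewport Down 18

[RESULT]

,2024░┃            ┃          │         ┃  
ng,20░┃            ┃          │         ┃  
lson,░┃            ┃          │Score:   ┃  
h,202░┃            ┃          │0        ┃  
vis,2█┃            ┃          │         ┃  
lson,░┃            ┃          │         ┃  
lark,░┃            ┃          │         ┃  
ng,20░┃            ┃          │         ┃  
wn,20░┃            ┃          │         ┃  
l,202░┃            ┃          │         ┃  
wn,20▼┃            ┗━━━━━━━━━━━━━━━━━━━━┛  
━━━━━━┛                                    
                                           
                                           
                                           
                                           
                                           


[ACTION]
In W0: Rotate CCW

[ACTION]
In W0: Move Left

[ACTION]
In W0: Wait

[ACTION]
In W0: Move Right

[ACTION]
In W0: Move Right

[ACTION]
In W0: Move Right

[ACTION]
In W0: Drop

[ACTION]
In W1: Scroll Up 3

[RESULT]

lark,░┃            ┃          │         ┃  
is,20█┃            ┃          │         ┃  
s,202░┃            ┃          │Score:   ┃  
,2024░┃            ┃          │0        ┃  
ng,20░┃            ┃          │         ┃  
lson,░┃            ┃          │         ┃  
h,202░┃            ┃          │         ┃  
vis,2░┃            ┃          │         ┃  
lson,░┃            ┃          │         ┃  
lark,░┃            ┃          │         ┃  
ng,20▼┃            ┗━━━━━━━━━━━━━━━━━━━━┛  
━━━━━━┛                                    
                                           
                                           
                                           
                                           
                                           


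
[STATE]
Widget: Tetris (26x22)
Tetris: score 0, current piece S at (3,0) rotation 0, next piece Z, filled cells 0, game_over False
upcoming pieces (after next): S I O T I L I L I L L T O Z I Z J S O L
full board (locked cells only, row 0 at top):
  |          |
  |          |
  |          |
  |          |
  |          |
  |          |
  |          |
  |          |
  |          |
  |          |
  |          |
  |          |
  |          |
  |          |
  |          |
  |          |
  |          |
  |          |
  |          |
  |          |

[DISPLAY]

    ░░    │Next:          
   ░░     │▓▓             
          │ ▓▓            
          │               
          │               
          │               
          │Score:         
          │0              
          │               
          │               
          │               
          │               
          │               
          │               
          │               
          │               
          │               
          │               
          │               
          │               
          │               
          │               


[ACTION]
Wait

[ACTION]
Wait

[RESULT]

          │Next:          
          │▓▓             
    ░░    │ ▓▓            
   ░░     │               
          │               
          │               
          │Score:         
          │0              
          │               
          │               
          │               
          │               
          │               
          │               
          │               
          │               
          │               
          │               
          │               
          │               
          │               
          │               


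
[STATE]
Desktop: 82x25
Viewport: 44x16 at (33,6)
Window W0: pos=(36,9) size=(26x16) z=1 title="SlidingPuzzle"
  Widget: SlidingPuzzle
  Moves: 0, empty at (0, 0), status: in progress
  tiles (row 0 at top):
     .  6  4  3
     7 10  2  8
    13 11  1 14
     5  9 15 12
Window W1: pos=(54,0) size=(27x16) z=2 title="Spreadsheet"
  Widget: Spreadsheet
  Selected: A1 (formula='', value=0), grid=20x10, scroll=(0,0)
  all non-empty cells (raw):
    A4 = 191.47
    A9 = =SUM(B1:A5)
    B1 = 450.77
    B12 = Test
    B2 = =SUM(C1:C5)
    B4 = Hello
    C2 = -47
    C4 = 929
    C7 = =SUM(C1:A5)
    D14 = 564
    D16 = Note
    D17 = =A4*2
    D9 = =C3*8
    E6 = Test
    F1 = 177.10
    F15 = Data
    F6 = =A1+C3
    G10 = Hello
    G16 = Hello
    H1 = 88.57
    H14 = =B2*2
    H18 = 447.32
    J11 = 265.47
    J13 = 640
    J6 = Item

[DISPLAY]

                     ┃  1      [0]  450.77  
                     ┃  2        0     882  
                     ┃  3        0       0  
   ┏━━━━━━━━━━━━━━━━━┃  4   191.47Hello     
   ┃ SlidingPuzzle   ┃  5        0       0  
   ┠─────────────────┃  6        0       0  
   ┃┌────┬────┬────┬─┃  7        0       0 2
   ┃│    │  6 │  4 │ ┃  8        0       0  
   ┃├────┼────┼────┼─┃  9  1524.24       0  
   ┃│  7 │ 10 │  2 │ ┗━━━━━━━━━━━━━━━━━━━━━━
   ┃├────┼────┼────┼────┤   ┃               
   ┃│ 13 │ 11 │  1 │ 14 │   ┃               
   ┃├────┼────┼────┼────┤   ┃               
   ┃│  5 │  9 │ 15 │ 12 │   ┃               
   ┃└────┴────┴────┴────┘   ┃               
   ┃Moves: 0                ┃               


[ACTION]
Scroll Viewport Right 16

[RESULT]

                ┃  1      [0]  450.77     ┃ 
                ┃  2        0     882     ┃ 
                ┃  3        0       0     ┃ 
━━━━━━━━━━━━━━━━┃  4   191.47Hello        ┃ 
SlidingPuzzle   ┃  5        0       0     ┃ 
────────────────┃  6        0       0     ┃ 
────┬────┬────┬─┃  7        0       0 2406┃ 
    │  6 │  4 │ ┃  8        0       0     ┃ 
────┼────┼────┼─┃  9  1524.24       0     ┃ 
  7 │ 10 │  2 │ ┗━━━━━━━━━━━━━━━━━━━━━━━━━┛ 
────┼────┼────┼────┤   ┃                    
 13 │ 11 │  1 │ 14 │   ┃                    
────┼────┼────┼────┤   ┃                    
  5 │  9 │ 15 │ 12 │   ┃                    
────┴────┴────┴────┘   ┃                    
oves: 0                ┃                    


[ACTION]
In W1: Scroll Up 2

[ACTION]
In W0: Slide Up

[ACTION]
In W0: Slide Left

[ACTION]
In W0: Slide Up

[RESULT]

                ┃  1      [0]  450.77     ┃ 
                ┃  2        0     882     ┃ 
                ┃  3        0       0     ┃ 
━━━━━━━━━━━━━━━━┃  4   191.47Hello        ┃ 
SlidingPuzzle   ┃  5        0       0     ┃ 
────────────────┃  6        0       0     ┃ 
────┬────┬────┬─┃  7        0       0 2406┃ 
  7 │  6 │  4 │ ┃  8        0       0     ┃ 
────┼────┼────┼─┃  9  1524.24       0     ┃ 
 10 │ 11 │  2 │ ┗━━━━━━━━━━━━━━━━━━━━━━━━━┛ 
────┼────┼────┼────┤   ┃                    
 13 │    │  1 │ 14 │   ┃                    
────┼────┼────┼────┤   ┃                    
  5 │  9 │ 15 │ 12 │   ┃                    
────┴────┴────┴────┘   ┃                    
oves: 3                ┃                    


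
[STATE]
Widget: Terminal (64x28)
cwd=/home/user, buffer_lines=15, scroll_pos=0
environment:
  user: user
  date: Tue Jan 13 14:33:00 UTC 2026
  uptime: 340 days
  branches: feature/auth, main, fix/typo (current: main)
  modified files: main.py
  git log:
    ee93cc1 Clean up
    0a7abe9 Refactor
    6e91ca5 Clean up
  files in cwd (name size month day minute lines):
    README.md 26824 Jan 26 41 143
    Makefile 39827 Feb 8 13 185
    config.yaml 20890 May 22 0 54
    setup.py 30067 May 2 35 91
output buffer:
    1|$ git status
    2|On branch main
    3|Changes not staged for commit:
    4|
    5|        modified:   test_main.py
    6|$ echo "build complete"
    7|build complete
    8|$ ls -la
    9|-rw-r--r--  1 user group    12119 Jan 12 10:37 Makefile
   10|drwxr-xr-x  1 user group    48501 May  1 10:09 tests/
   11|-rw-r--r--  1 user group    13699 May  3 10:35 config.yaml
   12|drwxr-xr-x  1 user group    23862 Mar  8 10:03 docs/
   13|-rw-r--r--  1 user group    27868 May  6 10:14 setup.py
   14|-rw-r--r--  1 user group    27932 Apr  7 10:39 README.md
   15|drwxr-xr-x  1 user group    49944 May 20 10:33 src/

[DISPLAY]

$ git status                                                    
On branch main                                                  
Changes not staged for commit:                                  
                                                                
        modified:   test_main.py                                
$ echo "build complete"                                         
build complete                                                  
$ ls -la                                                        
-rw-r--r--  1 user group    12119 Jan 12 10:37 Makefile         
drwxr-xr-x  1 user group    48501 May  1 10:09 tests/           
-rw-r--r--  1 user group    13699 May  3 10:35 config.yaml      
drwxr-xr-x  1 user group    23862 Mar  8 10:03 docs/            
-rw-r--r--  1 user group    27868 May  6 10:14 setup.py         
-rw-r--r--  1 user group    27932 Apr  7 10:39 README.md        
drwxr-xr-x  1 user group    49944 May 20 10:33 src/             
$ █                                                             
                                                                
                                                                
                                                                
                                                                
                                                                
                                                                
                                                                
                                                                
                                                                
                                                                
                                                                
                                                                


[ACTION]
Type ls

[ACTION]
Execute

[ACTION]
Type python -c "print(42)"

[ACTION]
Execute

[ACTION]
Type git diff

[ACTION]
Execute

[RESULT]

$ git status                                                    
On branch main                                                  
Changes not staged for commit:                                  
                                                                
        modified:   test_main.py                                
$ echo "build complete"                                         
build complete                                                  
$ ls -la                                                        
-rw-r--r--  1 user group    12119 Jan 12 10:37 Makefile         
drwxr-xr-x  1 user group    48501 May  1 10:09 tests/           
-rw-r--r--  1 user group    13699 May  3 10:35 config.yaml      
drwxr-xr-x  1 user group    23862 Mar  8 10:03 docs/            
-rw-r--r--  1 user group    27868 May  6 10:14 setup.py         
-rw-r--r--  1 user group    27932 Apr  7 10:39 README.md        
drwxr-xr-x  1 user group    49944 May 20 10:33 src/             
$ ls                                                            
README.md  Makefile  config.yaml  setup.py                      
$ python -c "print(42)"                                         
42                                                              
$ git diff                                                      
diff --git a/main.py b/main.py                                  
--- a/main.py                                                   
+++ b/main.py                                                   
@@ -1,3 +1,4 @@                                                 
+# updated                                                      
 import sys                                                     
$ █                                                             
                                                                


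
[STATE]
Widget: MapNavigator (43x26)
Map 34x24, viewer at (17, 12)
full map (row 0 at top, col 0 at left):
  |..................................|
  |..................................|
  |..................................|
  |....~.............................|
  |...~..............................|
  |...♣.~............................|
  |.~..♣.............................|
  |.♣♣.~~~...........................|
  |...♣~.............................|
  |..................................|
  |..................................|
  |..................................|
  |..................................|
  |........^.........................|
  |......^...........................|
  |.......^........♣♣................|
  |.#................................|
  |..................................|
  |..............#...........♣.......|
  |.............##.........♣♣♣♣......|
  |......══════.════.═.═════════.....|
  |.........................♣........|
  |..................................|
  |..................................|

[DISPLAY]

                                           
    ..................................     
    ..................................     
    ..................................     
    ....~.............................     
    ...~..............................     
    ...♣.~............................     
    .~..♣.............................     
    .♣♣.~~~...........................     
    ...♣~.............................     
    ..................................     
    ..................................     
    ..................................     
    .................@................     
    ........^.........................     
    ......^...........................     
    .......^........♣♣................     
    .#................................     
    ..................................     
    ..............#...........♣.......     
    .............##.........♣♣♣♣......     
    ......══════.════.═.═════════.....     
    .........................♣........     
    ..................................     
    ..................................     
                                           


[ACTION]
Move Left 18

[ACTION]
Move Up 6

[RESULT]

                                           
                                           
                                           
                                           
                                           
                                           
                                           
                     ......................
                     ......................
                     ......................
                     ....~.................
                     ...~..................
                     ...♣.~................
                     @~..♣.................
                     .♣♣.~~~...............
                     ...♣~.................
                     ......................
                     ......................
                     ......................
                     ......................
                     ........^.............
                     ......^...............
                     .......^........♣♣....
                     .#....................
                     ......................
                     ..............#.......


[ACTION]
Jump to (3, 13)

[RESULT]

                  .........................
                  .........................
                  .........................
                  ....~....................
                  ...~.....................
                  ...♣.~...................
                  .~..♣....................
                  .♣♣.~~~..................
                  ...♣~....................
                  .........................
                  .........................
                  .........................
                  .........................
                  ...@....^................
                  ......^..................
                  .......^........♣♣.......
                  .#.......................
                  .........................
                  ..............#..........
                  .............##.........♣
                  ......══════.════.═.═════
                  .........................
                  .........................
                  .........................
                                           
                                           


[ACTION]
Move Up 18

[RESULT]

                                           
                                           
                                           
                                           
                                           
                                           
                                           
                                           
                                           
                                           
                                           
                                           
                                           
                  ...@.....................
                  .........................
                  .........................
                  ....~....................
                  ...~.....................
                  ...♣.~...................
                  .~..♣....................
                  .♣♣.~~~..................
                  ...♣~....................
                  .........................
                  .........................
                  .........................
                  .........................


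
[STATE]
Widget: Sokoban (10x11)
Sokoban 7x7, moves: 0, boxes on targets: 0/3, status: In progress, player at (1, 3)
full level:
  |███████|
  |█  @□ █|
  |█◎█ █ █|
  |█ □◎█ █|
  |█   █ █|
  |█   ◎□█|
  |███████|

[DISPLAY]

███████   
█  @□ █   
█◎█ █ █   
█ □◎█ █   
█   █ █   
█   ◎□█   
███████   
Moves: 0  
          
          
          


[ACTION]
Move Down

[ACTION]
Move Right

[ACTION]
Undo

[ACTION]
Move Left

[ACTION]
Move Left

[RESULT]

███████   
█@  □ █   
█◎█ █ █   
█ □◎█ █   
█   █ █   
█   ◎□█   
███████   
Moves: 2  
          
          
          


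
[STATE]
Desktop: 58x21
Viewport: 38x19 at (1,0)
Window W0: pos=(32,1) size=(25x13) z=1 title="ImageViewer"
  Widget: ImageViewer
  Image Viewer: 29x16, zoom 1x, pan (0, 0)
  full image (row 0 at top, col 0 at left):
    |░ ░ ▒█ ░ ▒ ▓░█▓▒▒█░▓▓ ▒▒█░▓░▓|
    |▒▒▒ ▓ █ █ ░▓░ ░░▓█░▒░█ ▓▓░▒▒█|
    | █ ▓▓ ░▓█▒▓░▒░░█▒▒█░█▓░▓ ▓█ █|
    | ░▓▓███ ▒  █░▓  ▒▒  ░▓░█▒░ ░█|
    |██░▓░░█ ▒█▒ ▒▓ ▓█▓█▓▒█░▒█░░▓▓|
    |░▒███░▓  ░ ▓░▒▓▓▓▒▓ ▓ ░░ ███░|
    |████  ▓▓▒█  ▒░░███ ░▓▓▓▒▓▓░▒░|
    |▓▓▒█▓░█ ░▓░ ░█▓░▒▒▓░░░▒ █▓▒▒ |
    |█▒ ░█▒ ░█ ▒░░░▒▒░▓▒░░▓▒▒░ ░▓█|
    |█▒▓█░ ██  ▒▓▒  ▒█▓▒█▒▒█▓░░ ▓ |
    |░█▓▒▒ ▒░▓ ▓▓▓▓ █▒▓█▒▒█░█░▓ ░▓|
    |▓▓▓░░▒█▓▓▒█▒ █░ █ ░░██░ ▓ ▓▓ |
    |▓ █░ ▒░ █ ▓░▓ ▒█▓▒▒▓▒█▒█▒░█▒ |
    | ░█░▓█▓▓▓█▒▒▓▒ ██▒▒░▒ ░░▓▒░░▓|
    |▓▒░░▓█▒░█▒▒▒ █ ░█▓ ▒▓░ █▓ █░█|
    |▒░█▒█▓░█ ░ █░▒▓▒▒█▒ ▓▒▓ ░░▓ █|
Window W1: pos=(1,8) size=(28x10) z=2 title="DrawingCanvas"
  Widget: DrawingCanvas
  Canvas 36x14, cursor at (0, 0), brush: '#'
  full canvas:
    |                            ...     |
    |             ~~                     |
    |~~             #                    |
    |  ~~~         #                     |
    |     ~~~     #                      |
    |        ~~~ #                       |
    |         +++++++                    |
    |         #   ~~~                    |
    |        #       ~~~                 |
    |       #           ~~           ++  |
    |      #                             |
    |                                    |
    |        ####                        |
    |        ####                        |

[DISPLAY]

                                      
                               ┏━━━━━━
                               ┃ Image
                               ┠──────
                               ┃░ ░ ▒█
                               ┃▒▒▒ ▓ 
                               ┃ █ ▓▓ 
                               ┃ ░▓▓██
┏━━━━━━━━━━━━━━━━━━━━━━━━━━┓   ┃██░▓░░
┃ DrawingCanvas            ┃   ┃░▒███░
┠──────────────────────────┨   ┃████  
┃+                         ┃   ┃▓▓▒█▓░
┃             ~~           ┃   ┃█▒ ░█▒
┃~~             #          ┃   ┗━━━━━━
┃  ~~~         #           ┃          
┃     ~~~     #            ┃          
┃        ~~~ #             ┃          
┗━━━━━━━━━━━━━━━━━━━━━━━━━━┛          
                                      


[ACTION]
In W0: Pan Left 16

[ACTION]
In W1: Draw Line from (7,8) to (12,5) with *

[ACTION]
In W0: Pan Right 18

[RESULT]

                                      
                               ┏━━━━━━
                               ┃ Image
                               ┠──────
                               ┃░▓▓ ▒▒
                               ┃░▒░█ ▓
                               ┃█░█▓░▓
                               ┃  ░▓░█
┏━━━━━━━━━━━━━━━━━━━━━━━━━━┓   ┃█▓▒█░▒
┃ DrawingCanvas            ┃   ┃▓ ▓ ░░
┠──────────────────────────┨   ┃ ░▓▓▓▒
┃+                         ┃   ┃▓░░░▒ 
┃             ~~           ┃   ┃▒░░▓▒▒
┃~~             #          ┃   ┗━━━━━━
┃  ~~~         #           ┃          
┃     ~~~     #            ┃          
┃        ~~~ #             ┃          
┗━━━━━━━━━━━━━━━━━━━━━━━━━━┛          
                                      


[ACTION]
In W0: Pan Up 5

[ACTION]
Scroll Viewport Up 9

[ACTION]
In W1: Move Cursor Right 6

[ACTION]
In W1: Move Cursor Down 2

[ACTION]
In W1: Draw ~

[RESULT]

                                      
                               ┏━━━━━━
                               ┃ Image
                               ┠──────
                               ┃░▓▓ ▒▒
                               ┃░▒░█ ▓
                               ┃█░█▓░▓
                               ┃  ░▓░█
┏━━━━━━━━━━━━━━━━━━━━━━━━━━┓   ┃█▓▒█░▒
┃ DrawingCanvas            ┃   ┃▓ ▓ ░░
┠──────────────────────────┨   ┃ ░▓▓▓▒
┃                          ┃   ┃▓░░░▒ 
┃             ~~           ┃   ┃▒░░▓▒▒
┃~~    ~        #          ┃   ┗━━━━━━
┃  ~~~         #           ┃          
┃     ~~~     #            ┃          
┃        ~~~ #             ┃          
┗━━━━━━━━━━━━━━━━━━━━━━━━━━┛          
                                      


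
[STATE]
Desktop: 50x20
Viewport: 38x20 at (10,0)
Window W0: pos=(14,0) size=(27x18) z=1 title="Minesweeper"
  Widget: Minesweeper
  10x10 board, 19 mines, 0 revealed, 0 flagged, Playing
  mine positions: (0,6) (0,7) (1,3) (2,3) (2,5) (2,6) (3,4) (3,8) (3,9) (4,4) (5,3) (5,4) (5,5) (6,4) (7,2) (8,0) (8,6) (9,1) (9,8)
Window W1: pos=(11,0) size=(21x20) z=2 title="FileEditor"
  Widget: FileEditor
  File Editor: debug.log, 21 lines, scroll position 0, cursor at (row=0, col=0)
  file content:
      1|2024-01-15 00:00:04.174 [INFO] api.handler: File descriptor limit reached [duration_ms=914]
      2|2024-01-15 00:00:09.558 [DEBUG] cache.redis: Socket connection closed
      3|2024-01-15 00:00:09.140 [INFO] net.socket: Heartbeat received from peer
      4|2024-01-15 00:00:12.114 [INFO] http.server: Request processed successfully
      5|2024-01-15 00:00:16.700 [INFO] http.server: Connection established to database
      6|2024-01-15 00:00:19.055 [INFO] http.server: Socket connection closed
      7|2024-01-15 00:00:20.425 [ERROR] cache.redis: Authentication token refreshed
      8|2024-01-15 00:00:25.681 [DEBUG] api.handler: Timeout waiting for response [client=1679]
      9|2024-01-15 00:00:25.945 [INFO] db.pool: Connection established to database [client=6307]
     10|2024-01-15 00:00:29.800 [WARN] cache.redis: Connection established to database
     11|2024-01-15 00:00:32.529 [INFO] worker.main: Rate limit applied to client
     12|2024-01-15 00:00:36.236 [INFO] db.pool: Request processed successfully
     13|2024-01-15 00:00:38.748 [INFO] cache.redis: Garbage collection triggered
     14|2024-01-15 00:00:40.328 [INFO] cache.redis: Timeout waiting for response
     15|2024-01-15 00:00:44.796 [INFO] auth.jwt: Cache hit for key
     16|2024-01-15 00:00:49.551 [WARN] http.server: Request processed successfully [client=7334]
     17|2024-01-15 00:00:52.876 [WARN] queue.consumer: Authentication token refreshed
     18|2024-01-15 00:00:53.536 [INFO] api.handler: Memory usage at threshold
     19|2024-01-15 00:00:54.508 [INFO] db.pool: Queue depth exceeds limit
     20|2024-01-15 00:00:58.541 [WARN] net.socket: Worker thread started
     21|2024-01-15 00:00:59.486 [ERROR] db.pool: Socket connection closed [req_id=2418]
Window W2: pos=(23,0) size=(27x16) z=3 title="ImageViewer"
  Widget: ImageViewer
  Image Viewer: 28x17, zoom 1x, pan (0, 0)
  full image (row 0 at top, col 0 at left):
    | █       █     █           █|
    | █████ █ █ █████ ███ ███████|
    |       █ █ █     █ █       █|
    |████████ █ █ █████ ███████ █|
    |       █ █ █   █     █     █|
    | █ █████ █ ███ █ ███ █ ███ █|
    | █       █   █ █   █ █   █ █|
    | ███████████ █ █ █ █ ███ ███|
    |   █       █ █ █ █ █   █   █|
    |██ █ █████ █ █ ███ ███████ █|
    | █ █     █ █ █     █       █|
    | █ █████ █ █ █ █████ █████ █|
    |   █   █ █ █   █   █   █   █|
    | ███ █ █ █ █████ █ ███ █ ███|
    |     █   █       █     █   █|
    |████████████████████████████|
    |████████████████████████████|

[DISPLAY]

 ┏━━━━━━━━━━━┏━━━━━━━━━━━━━━━━━━━━━━━━
 ┃ FileEditor┃ ImageViewer            
 ┠───────────┠────────────────────────
 ┃█024-01-15 ┃ █       █     █        
 ┃2024-01-15 ┃ █████ █ █ █████ ███ ███
 ┃2024-01-15 ┃       █ █ █     █ █    
 ┃2024-01-15 ┃████████ █ █ █████ █████
 ┃2024-01-15 ┃       █ █ █   █     █  
 ┃2024-01-15 ┃ █ █████ █ ███ █ ███ █ █
 ┃2024-01-15 ┃ █       █   █ █   █ █  
 ┃2024-01-15 ┃ ███████████ █ █ █ █ ███
 ┃2024-01-15 ┃   █       █ █ █ █ █   █
 ┃2024-01-15 ┃██ █ █████ █ █ ███ █████
 ┃2024-01-15 ┃ █ █     █ █ █     █    
 ┃2024-01-15 ┃ █ █████ █ █ █ █████ ███
 ┃2024-01-15 ┗━━━━━━━━━━━━━━━━━━━━━━━━
 ┃2024-01-15 00:00:4░┃        ┃       
 ┃2024-01-15 00:00:4░┃━━━━━━━━┛       
 ┃2024-01-15 00:00:4▼┃                
 ┗━━━━━━━━━━━━━━━━━━━┛                


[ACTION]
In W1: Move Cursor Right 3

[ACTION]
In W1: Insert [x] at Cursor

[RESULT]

 ┏━━━━━━━━━━━┏━━━━━━━━━━━━━━━━━━━━━━━━
 ┃ FileEditor┃ ImageViewer            
 ┠───────────┠────────────────────────
 ┃202x█-01-15┃ █       █     █        
 ┃2024-01-15 ┃ █████ █ █ █████ ███ ███
 ┃2024-01-15 ┃       █ █ █     █ █    
 ┃2024-01-15 ┃████████ █ █ █████ █████
 ┃2024-01-15 ┃       █ █ █   █     █  
 ┃2024-01-15 ┃ █ █████ █ ███ █ ███ █ █
 ┃2024-01-15 ┃ █       █   █ █   █ █  
 ┃2024-01-15 ┃ ███████████ █ █ █ █ ███
 ┃2024-01-15 ┃   █       █ █ █ █ █   █
 ┃2024-01-15 ┃██ █ █████ █ █ ███ █████
 ┃2024-01-15 ┃ █ █     █ █ █     █    
 ┃2024-01-15 ┃ █ █████ █ █ █ █████ ███
 ┃2024-01-15 ┗━━━━━━━━━━━━━━━━━━━━━━━━
 ┃2024-01-15 00:00:4░┃        ┃       
 ┃2024-01-15 00:00:4░┃━━━━━━━━┛       
 ┃2024-01-15 00:00:4▼┃                
 ┗━━━━━━━━━━━━━━━━━━━┛                


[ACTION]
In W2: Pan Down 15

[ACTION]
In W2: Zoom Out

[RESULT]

 ┏━━━━━━━━━━━┏━━━━━━━━━━━━━━━━━━━━━━━━
 ┃ FileEditor┃ ImageViewer            
 ┠───────────┠────────────────────────
 ┃202x█-01-15┃████████████████████████
 ┃2024-01-15 ┃████████████████████████
 ┃2024-01-15 ┃                        
 ┃2024-01-15 ┃                        
 ┃2024-01-15 ┃                        
 ┃2024-01-15 ┃                        
 ┃2024-01-15 ┃                        
 ┃2024-01-15 ┃                        
 ┃2024-01-15 ┃                        
 ┃2024-01-15 ┃                        
 ┃2024-01-15 ┃                        
 ┃2024-01-15 ┃                        
 ┃2024-01-15 ┗━━━━━━━━━━━━━━━━━━━━━━━━
 ┃2024-01-15 00:00:4░┃        ┃       
 ┃2024-01-15 00:00:4░┃━━━━━━━━┛       
 ┃2024-01-15 00:00:4▼┃                
 ┗━━━━━━━━━━━━━━━━━━━┛                
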